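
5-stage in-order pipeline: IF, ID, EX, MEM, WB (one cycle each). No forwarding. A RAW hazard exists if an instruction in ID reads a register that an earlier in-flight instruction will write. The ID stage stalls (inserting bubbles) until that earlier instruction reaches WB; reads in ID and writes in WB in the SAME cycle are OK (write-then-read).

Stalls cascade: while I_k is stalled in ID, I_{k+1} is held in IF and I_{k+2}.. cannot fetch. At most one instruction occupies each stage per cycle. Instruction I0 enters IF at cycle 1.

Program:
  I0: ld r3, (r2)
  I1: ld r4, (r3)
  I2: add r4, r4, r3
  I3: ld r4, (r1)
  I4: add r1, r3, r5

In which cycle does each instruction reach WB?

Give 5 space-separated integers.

I0 ld r3 <- r2: IF@1 ID@2 stall=0 (-) EX@3 MEM@4 WB@5
I1 ld r4 <- r3: IF@2 ID@3 stall=2 (RAW on I0.r3 (WB@5)) EX@6 MEM@7 WB@8
I2 add r4 <- r4,r3: IF@3 ID@6 stall=2 (RAW on I1.r4 (WB@8)) EX@9 MEM@10 WB@11
I3 ld r4 <- r1: IF@6 ID@9 stall=0 (-) EX@10 MEM@11 WB@12
I4 add r1 <- r3,r5: IF@9 ID@10 stall=0 (-) EX@11 MEM@12 WB@13

Answer: 5 8 11 12 13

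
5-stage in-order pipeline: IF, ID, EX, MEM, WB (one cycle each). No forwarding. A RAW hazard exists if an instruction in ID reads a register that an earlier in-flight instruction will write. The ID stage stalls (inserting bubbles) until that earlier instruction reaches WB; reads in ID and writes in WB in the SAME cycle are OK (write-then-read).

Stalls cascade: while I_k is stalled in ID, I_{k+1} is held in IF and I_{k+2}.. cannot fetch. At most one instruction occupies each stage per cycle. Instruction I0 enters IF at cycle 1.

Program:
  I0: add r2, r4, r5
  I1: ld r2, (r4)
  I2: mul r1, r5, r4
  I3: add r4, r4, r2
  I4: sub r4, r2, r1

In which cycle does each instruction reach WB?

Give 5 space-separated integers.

Answer: 5 6 7 9 10

Derivation:
I0 add r2 <- r4,r5: IF@1 ID@2 stall=0 (-) EX@3 MEM@4 WB@5
I1 ld r2 <- r4: IF@2 ID@3 stall=0 (-) EX@4 MEM@5 WB@6
I2 mul r1 <- r5,r4: IF@3 ID@4 stall=0 (-) EX@5 MEM@6 WB@7
I3 add r4 <- r4,r2: IF@4 ID@5 stall=1 (RAW on I1.r2 (WB@6)) EX@7 MEM@8 WB@9
I4 sub r4 <- r2,r1: IF@5 ID@7 stall=0 (-) EX@8 MEM@9 WB@10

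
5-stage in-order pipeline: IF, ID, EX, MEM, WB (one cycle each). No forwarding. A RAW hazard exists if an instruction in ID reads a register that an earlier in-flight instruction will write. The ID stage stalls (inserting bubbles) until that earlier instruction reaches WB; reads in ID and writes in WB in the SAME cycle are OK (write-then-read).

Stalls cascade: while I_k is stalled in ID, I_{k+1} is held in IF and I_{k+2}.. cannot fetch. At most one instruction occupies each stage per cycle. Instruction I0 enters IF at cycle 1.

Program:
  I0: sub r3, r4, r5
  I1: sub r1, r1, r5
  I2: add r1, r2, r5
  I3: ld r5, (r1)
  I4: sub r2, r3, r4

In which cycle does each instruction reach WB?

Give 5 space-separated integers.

I0 sub r3 <- r4,r5: IF@1 ID@2 stall=0 (-) EX@3 MEM@4 WB@5
I1 sub r1 <- r1,r5: IF@2 ID@3 stall=0 (-) EX@4 MEM@5 WB@6
I2 add r1 <- r2,r5: IF@3 ID@4 stall=0 (-) EX@5 MEM@6 WB@7
I3 ld r5 <- r1: IF@4 ID@5 stall=2 (RAW on I2.r1 (WB@7)) EX@8 MEM@9 WB@10
I4 sub r2 <- r3,r4: IF@5 ID@8 stall=0 (-) EX@9 MEM@10 WB@11

Answer: 5 6 7 10 11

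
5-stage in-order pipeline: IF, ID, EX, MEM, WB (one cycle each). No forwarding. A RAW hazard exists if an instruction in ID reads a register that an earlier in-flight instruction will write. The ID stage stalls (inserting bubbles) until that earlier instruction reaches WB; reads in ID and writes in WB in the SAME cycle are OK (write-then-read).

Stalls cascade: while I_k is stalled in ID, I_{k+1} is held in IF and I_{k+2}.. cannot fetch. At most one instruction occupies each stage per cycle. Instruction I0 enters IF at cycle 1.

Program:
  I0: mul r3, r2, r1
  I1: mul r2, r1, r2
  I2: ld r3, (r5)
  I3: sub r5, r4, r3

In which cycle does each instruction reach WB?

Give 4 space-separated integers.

I0 mul r3 <- r2,r1: IF@1 ID@2 stall=0 (-) EX@3 MEM@4 WB@5
I1 mul r2 <- r1,r2: IF@2 ID@3 stall=0 (-) EX@4 MEM@5 WB@6
I2 ld r3 <- r5: IF@3 ID@4 stall=0 (-) EX@5 MEM@6 WB@7
I3 sub r5 <- r4,r3: IF@4 ID@5 stall=2 (RAW on I2.r3 (WB@7)) EX@8 MEM@9 WB@10

Answer: 5 6 7 10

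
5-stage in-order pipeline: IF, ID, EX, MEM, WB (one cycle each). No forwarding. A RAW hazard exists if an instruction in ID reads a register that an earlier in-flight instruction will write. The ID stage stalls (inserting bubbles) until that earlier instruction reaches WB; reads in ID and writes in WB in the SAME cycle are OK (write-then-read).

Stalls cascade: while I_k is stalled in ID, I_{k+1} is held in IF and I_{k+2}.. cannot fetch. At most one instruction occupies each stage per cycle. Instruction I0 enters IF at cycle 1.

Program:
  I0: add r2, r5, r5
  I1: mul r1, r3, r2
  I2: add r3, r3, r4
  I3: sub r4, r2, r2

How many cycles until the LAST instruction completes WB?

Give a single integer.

Answer: 10

Derivation:
I0 add r2 <- r5,r5: IF@1 ID@2 stall=0 (-) EX@3 MEM@4 WB@5
I1 mul r1 <- r3,r2: IF@2 ID@3 stall=2 (RAW on I0.r2 (WB@5)) EX@6 MEM@7 WB@8
I2 add r3 <- r3,r4: IF@3 ID@6 stall=0 (-) EX@7 MEM@8 WB@9
I3 sub r4 <- r2,r2: IF@6 ID@7 stall=0 (-) EX@8 MEM@9 WB@10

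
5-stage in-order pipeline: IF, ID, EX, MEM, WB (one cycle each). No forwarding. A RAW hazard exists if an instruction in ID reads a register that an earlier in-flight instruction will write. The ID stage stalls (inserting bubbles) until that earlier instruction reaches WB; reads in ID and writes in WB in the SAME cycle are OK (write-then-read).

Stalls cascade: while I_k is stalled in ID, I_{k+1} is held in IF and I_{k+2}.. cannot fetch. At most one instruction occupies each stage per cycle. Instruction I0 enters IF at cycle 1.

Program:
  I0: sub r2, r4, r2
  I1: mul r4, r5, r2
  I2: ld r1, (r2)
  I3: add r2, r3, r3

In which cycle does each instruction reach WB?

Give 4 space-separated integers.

I0 sub r2 <- r4,r2: IF@1 ID@2 stall=0 (-) EX@3 MEM@4 WB@5
I1 mul r4 <- r5,r2: IF@2 ID@3 stall=2 (RAW on I0.r2 (WB@5)) EX@6 MEM@7 WB@8
I2 ld r1 <- r2: IF@3 ID@6 stall=0 (-) EX@7 MEM@8 WB@9
I3 add r2 <- r3,r3: IF@6 ID@7 stall=0 (-) EX@8 MEM@9 WB@10

Answer: 5 8 9 10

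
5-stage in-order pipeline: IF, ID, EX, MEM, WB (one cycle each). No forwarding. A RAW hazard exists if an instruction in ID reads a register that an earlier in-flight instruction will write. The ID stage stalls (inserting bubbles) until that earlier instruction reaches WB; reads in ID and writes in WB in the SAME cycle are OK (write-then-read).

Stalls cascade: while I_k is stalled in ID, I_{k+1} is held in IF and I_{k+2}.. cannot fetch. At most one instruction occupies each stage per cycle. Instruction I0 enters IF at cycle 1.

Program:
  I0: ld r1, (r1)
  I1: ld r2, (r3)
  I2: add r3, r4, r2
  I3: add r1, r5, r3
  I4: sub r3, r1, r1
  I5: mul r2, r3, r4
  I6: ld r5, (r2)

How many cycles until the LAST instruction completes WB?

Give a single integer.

Answer: 21

Derivation:
I0 ld r1 <- r1: IF@1 ID@2 stall=0 (-) EX@3 MEM@4 WB@5
I1 ld r2 <- r3: IF@2 ID@3 stall=0 (-) EX@4 MEM@5 WB@6
I2 add r3 <- r4,r2: IF@3 ID@4 stall=2 (RAW on I1.r2 (WB@6)) EX@7 MEM@8 WB@9
I3 add r1 <- r5,r3: IF@4 ID@7 stall=2 (RAW on I2.r3 (WB@9)) EX@10 MEM@11 WB@12
I4 sub r3 <- r1,r1: IF@7 ID@10 stall=2 (RAW on I3.r1 (WB@12)) EX@13 MEM@14 WB@15
I5 mul r2 <- r3,r4: IF@10 ID@13 stall=2 (RAW on I4.r3 (WB@15)) EX@16 MEM@17 WB@18
I6 ld r5 <- r2: IF@13 ID@16 stall=2 (RAW on I5.r2 (WB@18)) EX@19 MEM@20 WB@21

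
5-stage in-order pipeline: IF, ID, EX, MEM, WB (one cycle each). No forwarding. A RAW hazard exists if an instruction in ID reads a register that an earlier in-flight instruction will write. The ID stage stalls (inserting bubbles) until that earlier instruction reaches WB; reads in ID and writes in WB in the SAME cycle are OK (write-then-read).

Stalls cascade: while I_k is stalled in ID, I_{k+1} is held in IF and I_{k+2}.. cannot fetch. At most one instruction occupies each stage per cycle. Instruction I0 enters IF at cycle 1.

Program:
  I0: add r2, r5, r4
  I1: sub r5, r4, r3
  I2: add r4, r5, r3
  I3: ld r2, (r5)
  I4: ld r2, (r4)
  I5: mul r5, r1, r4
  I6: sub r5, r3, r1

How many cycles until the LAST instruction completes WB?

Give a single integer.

I0 add r2 <- r5,r4: IF@1 ID@2 stall=0 (-) EX@3 MEM@4 WB@5
I1 sub r5 <- r4,r3: IF@2 ID@3 stall=0 (-) EX@4 MEM@5 WB@6
I2 add r4 <- r5,r3: IF@3 ID@4 stall=2 (RAW on I1.r5 (WB@6)) EX@7 MEM@8 WB@9
I3 ld r2 <- r5: IF@4 ID@7 stall=0 (-) EX@8 MEM@9 WB@10
I4 ld r2 <- r4: IF@7 ID@8 stall=1 (RAW on I2.r4 (WB@9)) EX@10 MEM@11 WB@12
I5 mul r5 <- r1,r4: IF@8 ID@10 stall=0 (-) EX@11 MEM@12 WB@13
I6 sub r5 <- r3,r1: IF@10 ID@11 stall=0 (-) EX@12 MEM@13 WB@14

Answer: 14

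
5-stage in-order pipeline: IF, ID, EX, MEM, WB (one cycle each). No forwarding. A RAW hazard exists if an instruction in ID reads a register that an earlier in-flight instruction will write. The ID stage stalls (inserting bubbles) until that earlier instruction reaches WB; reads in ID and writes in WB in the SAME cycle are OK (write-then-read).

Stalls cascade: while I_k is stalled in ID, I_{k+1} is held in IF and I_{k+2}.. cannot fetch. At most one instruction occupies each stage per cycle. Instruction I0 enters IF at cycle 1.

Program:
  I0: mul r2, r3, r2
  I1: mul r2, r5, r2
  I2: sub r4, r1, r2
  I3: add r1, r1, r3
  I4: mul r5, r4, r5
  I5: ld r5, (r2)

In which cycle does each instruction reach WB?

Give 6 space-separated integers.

Answer: 5 8 11 12 14 15

Derivation:
I0 mul r2 <- r3,r2: IF@1 ID@2 stall=0 (-) EX@3 MEM@4 WB@5
I1 mul r2 <- r5,r2: IF@2 ID@3 stall=2 (RAW on I0.r2 (WB@5)) EX@6 MEM@7 WB@8
I2 sub r4 <- r1,r2: IF@3 ID@6 stall=2 (RAW on I1.r2 (WB@8)) EX@9 MEM@10 WB@11
I3 add r1 <- r1,r3: IF@6 ID@9 stall=0 (-) EX@10 MEM@11 WB@12
I4 mul r5 <- r4,r5: IF@9 ID@10 stall=1 (RAW on I2.r4 (WB@11)) EX@12 MEM@13 WB@14
I5 ld r5 <- r2: IF@10 ID@12 stall=0 (-) EX@13 MEM@14 WB@15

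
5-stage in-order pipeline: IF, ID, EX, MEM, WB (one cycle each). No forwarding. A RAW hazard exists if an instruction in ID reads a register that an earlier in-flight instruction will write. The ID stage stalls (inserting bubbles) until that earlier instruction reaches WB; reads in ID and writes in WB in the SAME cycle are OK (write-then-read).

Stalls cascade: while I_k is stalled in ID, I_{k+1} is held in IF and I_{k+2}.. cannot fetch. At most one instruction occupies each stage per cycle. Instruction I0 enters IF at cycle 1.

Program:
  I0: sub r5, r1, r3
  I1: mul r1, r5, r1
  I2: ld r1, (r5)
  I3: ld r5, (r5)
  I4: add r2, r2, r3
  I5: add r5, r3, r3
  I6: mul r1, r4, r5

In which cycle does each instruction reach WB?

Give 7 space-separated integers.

Answer: 5 8 9 10 11 12 15

Derivation:
I0 sub r5 <- r1,r3: IF@1 ID@2 stall=0 (-) EX@3 MEM@4 WB@5
I1 mul r1 <- r5,r1: IF@2 ID@3 stall=2 (RAW on I0.r5 (WB@5)) EX@6 MEM@7 WB@8
I2 ld r1 <- r5: IF@3 ID@6 stall=0 (-) EX@7 MEM@8 WB@9
I3 ld r5 <- r5: IF@6 ID@7 stall=0 (-) EX@8 MEM@9 WB@10
I4 add r2 <- r2,r3: IF@7 ID@8 stall=0 (-) EX@9 MEM@10 WB@11
I5 add r5 <- r3,r3: IF@8 ID@9 stall=0 (-) EX@10 MEM@11 WB@12
I6 mul r1 <- r4,r5: IF@9 ID@10 stall=2 (RAW on I5.r5 (WB@12)) EX@13 MEM@14 WB@15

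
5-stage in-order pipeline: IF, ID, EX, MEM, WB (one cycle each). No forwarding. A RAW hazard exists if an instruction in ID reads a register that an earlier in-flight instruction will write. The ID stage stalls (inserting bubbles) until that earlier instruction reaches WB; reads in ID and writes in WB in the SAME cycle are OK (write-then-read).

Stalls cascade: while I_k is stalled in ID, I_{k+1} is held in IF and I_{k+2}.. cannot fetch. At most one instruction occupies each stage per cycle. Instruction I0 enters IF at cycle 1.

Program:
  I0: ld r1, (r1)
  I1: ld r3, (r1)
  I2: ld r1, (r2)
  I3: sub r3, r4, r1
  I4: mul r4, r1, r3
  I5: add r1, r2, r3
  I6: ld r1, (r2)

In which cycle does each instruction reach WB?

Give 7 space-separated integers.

Answer: 5 8 9 12 15 16 17

Derivation:
I0 ld r1 <- r1: IF@1 ID@2 stall=0 (-) EX@3 MEM@4 WB@5
I1 ld r3 <- r1: IF@2 ID@3 stall=2 (RAW on I0.r1 (WB@5)) EX@6 MEM@7 WB@8
I2 ld r1 <- r2: IF@3 ID@6 stall=0 (-) EX@7 MEM@8 WB@9
I3 sub r3 <- r4,r1: IF@6 ID@7 stall=2 (RAW on I2.r1 (WB@9)) EX@10 MEM@11 WB@12
I4 mul r4 <- r1,r3: IF@7 ID@10 stall=2 (RAW on I3.r3 (WB@12)) EX@13 MEM@14 WB@15
I5 add r1 <- r2,r3: IF@10 ID@13 stall=0 (-) EX@14 MEM@15 WB@16
I6 ld r1 <- r2: IF@13 ID@14 stall=0 (-) EX@15 MEM@16 WB@17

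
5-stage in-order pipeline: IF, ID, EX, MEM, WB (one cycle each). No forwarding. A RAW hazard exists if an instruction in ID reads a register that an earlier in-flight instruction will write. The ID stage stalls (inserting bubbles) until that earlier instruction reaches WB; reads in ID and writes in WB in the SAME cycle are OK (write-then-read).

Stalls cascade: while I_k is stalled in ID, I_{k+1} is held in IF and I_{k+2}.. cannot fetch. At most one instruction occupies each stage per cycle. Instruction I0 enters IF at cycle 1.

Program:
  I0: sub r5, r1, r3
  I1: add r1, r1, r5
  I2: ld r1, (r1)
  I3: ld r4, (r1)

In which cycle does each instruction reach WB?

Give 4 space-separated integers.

I0 sub r5 <- r1,r3: IF@1 ID@2 stall=0 (-) EX@3 MEM@4 WB@5
I1 add r1 <- r1,r5: IF@2 ID@3 stall=2 (RAW on I0.r5 (WB@5)) EX@6 MEM@7 WB@8
I2 ld r1 <- r1: IF@3 ID@6 stall=2 (RAW on I1.r1 (WB@8)) EX@9 MEM@10 WB@11
I3 ld r4 <- r1: IF@6 ID@9 stall=2 (RAW on I2.r1 (WB@11)) EX@12 MEM@13 WB@14

Answer: 5 8 11 14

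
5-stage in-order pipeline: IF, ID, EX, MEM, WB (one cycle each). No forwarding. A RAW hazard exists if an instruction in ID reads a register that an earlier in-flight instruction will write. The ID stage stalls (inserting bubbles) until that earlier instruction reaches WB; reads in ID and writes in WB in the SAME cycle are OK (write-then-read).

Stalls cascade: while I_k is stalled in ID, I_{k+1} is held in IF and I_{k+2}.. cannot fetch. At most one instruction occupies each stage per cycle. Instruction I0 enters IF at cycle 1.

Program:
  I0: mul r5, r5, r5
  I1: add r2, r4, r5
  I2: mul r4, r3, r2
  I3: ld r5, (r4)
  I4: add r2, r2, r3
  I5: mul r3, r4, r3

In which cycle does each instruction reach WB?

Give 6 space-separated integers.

I0 mul r5 <- r5,r5: IF@1 ID@2 stall=0 (-) EX@3 MEM@4 WB@5
I1 add r2 <- r4,r5: IF@2 ID@3 stall=2 (RAW on I0.r5 (WB@5)) EX@6 MEM@7 WB@8
I2 mul r4 <- r3,r2: IF@3 ID@6 stall=2 (RAW on I1.r2 (WB@8)) EX@9 MEM@10 WB@11
I3 ld r5 <- r4: IF@6 ID@9 stall=2 (RAW on I2.r4 (WB@11)) EX@12 MEM@13 WB@14
I4 add r2 <- r2,r3: IF@9 ID@12 stall=0 (-) EX@13 MEM@14 WB@15
I5 mul r3 <- r4,r3: IF@12 ID@13 stall=0 (-) EX@14 MEM@15 WB@16

Answer: 5 8 11 14 15 16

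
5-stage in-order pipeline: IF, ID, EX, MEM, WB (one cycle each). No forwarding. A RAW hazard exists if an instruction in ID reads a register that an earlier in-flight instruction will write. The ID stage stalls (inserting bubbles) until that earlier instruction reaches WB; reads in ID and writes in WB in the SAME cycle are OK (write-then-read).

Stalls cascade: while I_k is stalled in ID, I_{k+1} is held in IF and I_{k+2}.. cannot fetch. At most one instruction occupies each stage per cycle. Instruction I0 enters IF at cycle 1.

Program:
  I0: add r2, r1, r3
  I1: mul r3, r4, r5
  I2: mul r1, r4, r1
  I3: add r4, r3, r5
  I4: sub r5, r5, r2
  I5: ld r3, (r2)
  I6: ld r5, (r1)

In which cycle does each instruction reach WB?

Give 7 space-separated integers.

I0 add r2 <- r1,r3: IF@1 ID@2 stall=0 (-) EX@3 MEM@4 WB@5
I1 mul r3 <- r4,r5: IF@2 ID@3 stall=0 (-) EX@4 MEM@5 WB@6
I2 mul r1 <- r4,r1: IF@3 ID@4 stall=0 (-) EX@5 MEM@6 WB@7
I3 add r4 <- r3,r5: IF@4 ID@5 stall=1 (RAW on I1.r3 (WB@6)) EX@7 MEM@8 WB@9
I4 sub r5 <- r5,r2: IF@5 ID@7 stall=0 (-) EX@8 MEM@9 WB@10
I5 ld r3 <- r2: IF@7 ID@8 stall=0 (-) EX@9 MEM@10 WB@11
I6 ld r5 <- r1: IF@8 ID@9 stall=0 (-) EX@10 MEM@11 WB@12

Answer: 5 6 7 9 10 11 12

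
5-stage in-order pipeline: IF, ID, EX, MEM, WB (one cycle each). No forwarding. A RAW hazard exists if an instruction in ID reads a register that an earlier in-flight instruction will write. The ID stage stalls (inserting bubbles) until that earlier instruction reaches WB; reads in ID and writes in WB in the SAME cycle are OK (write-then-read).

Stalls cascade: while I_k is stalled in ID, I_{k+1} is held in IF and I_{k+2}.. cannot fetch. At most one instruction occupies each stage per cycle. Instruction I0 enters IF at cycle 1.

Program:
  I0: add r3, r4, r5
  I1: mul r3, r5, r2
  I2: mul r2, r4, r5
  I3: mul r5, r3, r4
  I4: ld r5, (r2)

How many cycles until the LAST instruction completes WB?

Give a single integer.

Answer: 10

Derivation:
I0 add r3 <- r4,r5: IF@1 ID@2 stall=0 (-) EX@3 MEM@4 WB@5
I1 mul r3 <- r5,r2: IF@2 ID@3 stall=0 (-) EX@4 MEM@5 WB@6
I2 mul r2 <- r4,r5: IF@3 ID@4 stall=0 (-) EX@5 MEM@6 WB@7
I3 mul r5 <- r3,r4: IF@4 ID@5 stall=1 (RAW on I1.r3 (WB@6)) EX@7 MEM@8 WB@9
I4 ld r5 <- r2: IF@5 ID@7 stall=0 (-) EX@8 MEM@9 WB@10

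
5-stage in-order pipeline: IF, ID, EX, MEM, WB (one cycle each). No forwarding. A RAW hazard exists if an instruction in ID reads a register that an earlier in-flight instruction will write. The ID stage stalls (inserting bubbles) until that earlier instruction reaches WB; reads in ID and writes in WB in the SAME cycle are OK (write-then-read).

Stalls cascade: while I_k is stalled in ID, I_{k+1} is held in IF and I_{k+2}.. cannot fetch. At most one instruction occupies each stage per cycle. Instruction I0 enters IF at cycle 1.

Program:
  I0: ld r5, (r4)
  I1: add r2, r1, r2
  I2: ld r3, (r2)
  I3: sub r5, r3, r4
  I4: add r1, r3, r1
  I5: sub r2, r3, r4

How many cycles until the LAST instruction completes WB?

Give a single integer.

Answer: 14

Derivation:
I0 ld r5 <- r4: IF@1 ID@2 stall=0 (-) EX@3 MEM@4 WB@5
I1 add r2 <- r1,r2: IF@2 ID@3 stall=0 (-) EX@4 MEM@5 WB@6
I2 ld r3 <- r2: IF@3 ID@4 stall=2 (RAW on I1.r2 (WB@6)) EX@7 MEM@8 WB@9
I3 sub r5 <- r3,r4: IF@4 ID@7 stall=2 (RAW on I2.r3 (WB@9)) EX@10 MEM@11 WB@12
I4 add r1 <- r3,r1: IF@7 ID@10 stall=0 (-) EX@11 MEM@12 WB@13
I5 sub r2 <- r3,r4: IF@10 ID@11 stall=0 (-) EX@12 MEM@13 WB@14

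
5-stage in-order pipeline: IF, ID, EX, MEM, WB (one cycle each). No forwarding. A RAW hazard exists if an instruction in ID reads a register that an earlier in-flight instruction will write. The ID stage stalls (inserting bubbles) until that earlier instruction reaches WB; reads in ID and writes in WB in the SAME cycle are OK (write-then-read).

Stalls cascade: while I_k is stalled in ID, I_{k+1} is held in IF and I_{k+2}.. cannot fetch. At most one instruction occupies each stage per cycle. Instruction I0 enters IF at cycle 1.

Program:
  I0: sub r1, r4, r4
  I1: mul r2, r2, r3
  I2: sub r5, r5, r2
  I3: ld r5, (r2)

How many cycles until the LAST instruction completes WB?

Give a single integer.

I0 sub r1 <- r4,r4: IF@1 ID@2 stall=0 (-) EX@3 MEM@4 WB@5
I1 mul r2 <- r2,r3: IF@2 ID@3 stall=0 (-) EX@4 MEM@5 WB@6
I2 sub r5 <- r5,r2: IF@3 ID@4 stall=2 (RAW on I1.r2 (WB@6)) EX@7 MEM@8 WB@9
I3 ld r5 <- r2: IF@4 ID@7 stall=0 (-) EX@8 MEM@9 WB@10

Answer: 10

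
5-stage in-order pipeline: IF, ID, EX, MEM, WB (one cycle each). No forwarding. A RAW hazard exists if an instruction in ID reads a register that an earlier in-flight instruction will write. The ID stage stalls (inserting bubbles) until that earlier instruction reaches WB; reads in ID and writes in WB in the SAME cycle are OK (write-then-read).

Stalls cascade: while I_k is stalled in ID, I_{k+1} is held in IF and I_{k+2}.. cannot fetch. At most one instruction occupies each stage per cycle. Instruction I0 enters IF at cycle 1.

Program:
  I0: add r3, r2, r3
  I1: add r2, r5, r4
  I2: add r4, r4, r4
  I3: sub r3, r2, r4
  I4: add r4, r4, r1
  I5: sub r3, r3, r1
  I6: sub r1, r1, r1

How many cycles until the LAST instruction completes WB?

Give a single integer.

I0 add r3 <- r2,r3: IF@1 ID@2 stall=0 (-) EX@3 MEM@4 WB@5
I1 add r2 <- r5,r4: IF@2 ID@3 stall=0 (-) EX@4 MEM@5 WB@6
I2 add r4 <- r4,r4: IF@3 ID@4 stall=0 (-) EX@5 MEM@6 WB@7
I3 sub r3 <- r2,r4: IF@4 ID@5 stall=2 (RAW on I2.r4 (WB@7)) EX@8 MEM@9 WB@10
I4 add r4 <- r4,r1: IF@5 ID@8 stall=0 (-) EX@9 MEM@10 WB@11
I5 sub r3 <- r3,r1: IF@8 ID@9 stall=1 (RAW on I3.r3 (WB@10)) EX@11 MEM@12 WB@13
I6 sub r1 <- r1,r1: IF@9 ID@11 stall=0 (-) EX@12 MEM@13 WB@14

Answer: 14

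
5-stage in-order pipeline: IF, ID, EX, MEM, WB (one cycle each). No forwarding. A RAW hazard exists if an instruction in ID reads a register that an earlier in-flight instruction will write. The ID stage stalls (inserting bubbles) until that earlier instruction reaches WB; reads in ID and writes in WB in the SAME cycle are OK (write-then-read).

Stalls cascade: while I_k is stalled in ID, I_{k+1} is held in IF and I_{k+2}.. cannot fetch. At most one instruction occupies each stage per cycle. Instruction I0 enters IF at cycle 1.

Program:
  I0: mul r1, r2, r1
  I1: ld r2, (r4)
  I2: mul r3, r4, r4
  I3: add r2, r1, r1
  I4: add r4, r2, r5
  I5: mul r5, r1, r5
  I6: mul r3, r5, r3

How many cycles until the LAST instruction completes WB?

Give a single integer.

I0 mul r1 <- r2,r1: IF@1 ID@2 stall=0 (-) EX@3 MEM@4 WB@5
I1 ld r2 <- r4: IF@2 ID@3 stall=0 (-) EX@4 MEM@5 WB@6
I2 mul r3 <- r4,r4: IF@3 ID@4 stall=0 (-) EX@5 MEM@6 WB@7
I3 add r2 <- r1,r1: IF@4 ID@5 stall=0 (-) EX@6 MEM@7 WB@8
I4 add r4 <- r2,r5: IF@5 ID@6 stall=2 (RAW on I3.r2 (WB@8)) EX@9 MEM@10 WB@11
I5 mul r5 <- r1,r5: IF@6 ID@9 stall=0 (-) EX@10 MEM@11 WB@12
I6 mul r3 <- r5,r3: IF@9 ID@10 stall=2 (RAW on I5.r5 (WB@12)) EX@13 MEM@14 WB@15

Answer: 15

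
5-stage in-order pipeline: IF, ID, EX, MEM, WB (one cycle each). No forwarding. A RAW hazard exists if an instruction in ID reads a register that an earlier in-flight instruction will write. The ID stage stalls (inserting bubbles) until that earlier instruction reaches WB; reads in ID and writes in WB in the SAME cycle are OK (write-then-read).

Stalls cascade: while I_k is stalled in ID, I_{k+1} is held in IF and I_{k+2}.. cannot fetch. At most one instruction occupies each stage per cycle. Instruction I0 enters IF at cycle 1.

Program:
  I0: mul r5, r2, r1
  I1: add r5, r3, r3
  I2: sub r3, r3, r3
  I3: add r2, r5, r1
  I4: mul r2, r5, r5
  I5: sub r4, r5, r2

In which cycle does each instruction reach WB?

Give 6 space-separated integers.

Answer: 5 6 7 9 10 13

Derivation:
I0 mul r5 <- r2,r1: IF@1 ID@2 stall=0 (-) EX@3 MEM@4 WB@5
I1 add r5 <- r3,r3: IF@2 ID@3 stall=0 (-) EX@4 MEM@5 WB@6
I2 sub r3 <- r3,r3: IF@3 ID@4 stall=0 (-) EX@5 MEM@6 WB@7
I3 add r2 <- r5,r1: IF@4 ID@5 stall=1 (RAW on I1.r5 (WB@6)) EX@7 MEM@8 WB@9
I4 mul r2 <- r5,r5: IF@5 ID@7 stall=0 (-) EX@8 MEM@9 WB@10
I5 sub r4 <- r5,r2: IF@7 ID@8 stall=2 (RAW on I4.r2 (WB@10)) EX@11 MEM@12 WB@13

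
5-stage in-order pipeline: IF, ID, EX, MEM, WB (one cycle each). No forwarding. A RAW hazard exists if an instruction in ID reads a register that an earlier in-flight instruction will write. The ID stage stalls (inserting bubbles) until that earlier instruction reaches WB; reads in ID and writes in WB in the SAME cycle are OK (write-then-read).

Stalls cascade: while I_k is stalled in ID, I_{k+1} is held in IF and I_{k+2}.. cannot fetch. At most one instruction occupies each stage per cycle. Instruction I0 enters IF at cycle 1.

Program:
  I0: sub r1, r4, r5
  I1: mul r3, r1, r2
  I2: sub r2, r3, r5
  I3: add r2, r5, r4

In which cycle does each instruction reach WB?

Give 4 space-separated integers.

I0 sub r1 <- r4,r5: IF@1 ID@2 stall=0 (-) EX@3 MEM@4 WB@5
I1 mul r3 <- r1,r2: IF@2 ID@3 stall=2 (RAW on I0.r1 (WB@5)) EX@6 MEM@7 WB@8
I2 sub r2 <- r3,r5: IF@3 ID@6 stall=2 (RAW on I1.r3 (WB@8)) EX@9 MEM@10 WB@11
I3 add r2 <- r5,r4: IF@6 ID@9 stall=0 (-) EX@10 MEM@11 WB@12

Answer: 5 8 11 12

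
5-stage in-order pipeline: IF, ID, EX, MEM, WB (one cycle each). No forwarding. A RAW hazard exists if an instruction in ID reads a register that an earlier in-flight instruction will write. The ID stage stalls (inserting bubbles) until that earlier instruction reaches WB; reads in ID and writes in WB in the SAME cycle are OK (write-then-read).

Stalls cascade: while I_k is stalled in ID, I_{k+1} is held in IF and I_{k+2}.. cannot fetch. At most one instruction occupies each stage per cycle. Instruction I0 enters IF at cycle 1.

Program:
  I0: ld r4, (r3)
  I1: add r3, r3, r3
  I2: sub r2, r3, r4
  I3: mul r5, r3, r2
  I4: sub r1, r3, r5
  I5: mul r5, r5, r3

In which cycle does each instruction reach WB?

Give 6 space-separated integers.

I0 ld r4 <- r3: IF@1 ID@2 stall=0 (-) EX@3 MEM@4 WB@5
I1 add r3 <- r3,r3: IF@2 ID@3 stall=0 (-) EX@4 MEM@5 WB@6
I2 sub r2 <- r3,r4: IF@3 ID@4 stall=2 (RAW on I1.r3 (WB@6)) EX@7 MEM@8 WB@9
I3 mul r5 <- r3,r2: IF@4 ID@7 stall=2 (RAW on I2.r2 (WB@9)) EX@10 MEM@11 WB@12
I4 sub r1 <- r3,r5: IF@7 ID@10 stall=2 (RAW on I3.r5 (WB@12)) EX@13 MEM@14 WB@15
I5 mul r5 <- r5,r3: IF@10 ID@13 stall=0 (-) EX@14 MEM@15 WB@16

Answer: 5 6 9 12 15 16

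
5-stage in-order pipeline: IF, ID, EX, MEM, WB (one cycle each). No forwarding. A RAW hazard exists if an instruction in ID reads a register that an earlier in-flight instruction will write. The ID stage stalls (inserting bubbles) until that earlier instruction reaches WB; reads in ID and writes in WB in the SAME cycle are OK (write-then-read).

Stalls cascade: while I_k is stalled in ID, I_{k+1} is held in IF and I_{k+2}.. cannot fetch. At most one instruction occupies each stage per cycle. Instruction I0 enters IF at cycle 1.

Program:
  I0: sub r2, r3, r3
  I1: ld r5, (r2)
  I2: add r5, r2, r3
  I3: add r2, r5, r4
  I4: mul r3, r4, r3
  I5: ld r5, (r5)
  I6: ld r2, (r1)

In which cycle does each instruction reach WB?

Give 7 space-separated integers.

I0 sub r2 <- r3,r3: IF@1 ID@2 stall=0 (-) EX@3 MEM@4 WB@5
I1 ld r5 <- r2: IF@2 ID@3 stall=2 (RAW on I0.r2 (WB@5)) EX@6 MEM@7 WB@8
I2 add r5 <- r2,r3: IF@3 ID@6 stall=0 (-) EX@7 MEM@8 WB@9
I3 add r2 <- r5,r4: IF@6 ID@7 stall=2 (RAW on I2.r5 (WB@9)) EX@10 MEM@11 WB@12
I4 mul r3 <- r4,r3: IF@7 ID@10 stall=0 (-) EX@11 MEM@12 WB@13
I5 ld r5 <- r5: IF@10 ID@11 stall=0 (-) EX@12 MEM@13 WB@14
I6 ld r2 <- r1: IF@11 ID@12 stall=0 (-) EX@13 MEM@14 WB@15

Answer: 5 8 9 12 13 14 15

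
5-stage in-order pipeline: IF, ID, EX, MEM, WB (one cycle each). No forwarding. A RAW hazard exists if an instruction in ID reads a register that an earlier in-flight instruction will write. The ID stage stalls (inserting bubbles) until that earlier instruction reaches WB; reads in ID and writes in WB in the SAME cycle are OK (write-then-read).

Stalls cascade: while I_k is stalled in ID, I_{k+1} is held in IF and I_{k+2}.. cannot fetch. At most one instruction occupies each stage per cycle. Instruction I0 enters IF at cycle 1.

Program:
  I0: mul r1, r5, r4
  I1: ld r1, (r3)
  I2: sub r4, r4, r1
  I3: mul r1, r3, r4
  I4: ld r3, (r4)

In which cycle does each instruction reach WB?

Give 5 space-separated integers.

I0 mul r1 <- r5,r4: IF@1 ID@2 stall=0 (-) EX@3 MEM@4 WB@5
I1 ld r1 <- r3: IF@2 ID@3 stall=0 (-) EX@4 MEM@5 WB@6
I2 sub r4 <- r4,r1: IF@3 ID@4 stall=2 (RAW on I1.r1 (WB@6)) EX@7 MEM@8 WB@9
I3 mul r1 <- r3,r4: IF@4 ID@7 stall=2 (RAW on I2.r4 (WB@9)) EX@10 MEM@11 WB@12
I4 ld r3 <- r4: IF@7 ID@10 stall=0 (-) EX@11 MEM@12 WB@13

Answer: 5 6 9 12 13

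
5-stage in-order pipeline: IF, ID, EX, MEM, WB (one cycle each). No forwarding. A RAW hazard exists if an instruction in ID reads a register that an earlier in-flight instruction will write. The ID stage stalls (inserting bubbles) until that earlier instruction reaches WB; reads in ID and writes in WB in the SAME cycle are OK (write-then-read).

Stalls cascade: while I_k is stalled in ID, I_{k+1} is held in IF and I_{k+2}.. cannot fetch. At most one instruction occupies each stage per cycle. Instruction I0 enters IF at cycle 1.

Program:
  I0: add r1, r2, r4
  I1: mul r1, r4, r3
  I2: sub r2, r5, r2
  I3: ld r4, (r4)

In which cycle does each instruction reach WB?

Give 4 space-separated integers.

I0 add r1 <- r2,r4: IF@1 ID@2 stall=0 (-) EX@3 MEM@4 WB@5
I1 mul r1 <- r4,r3: IF@2 ID@3 stall=0 (-) EX@4 MEM@5 WB@6
I2 sub r2 <- r5,r2: IF@3 ID@4 stall=0 (-) EX@5 MEM@6 WB@7
I3 ld r4 <- r4: IF@4 ID@5 stall=0 (-) EX@6 MEM@7 WB@8

Answer: 5 6 7 8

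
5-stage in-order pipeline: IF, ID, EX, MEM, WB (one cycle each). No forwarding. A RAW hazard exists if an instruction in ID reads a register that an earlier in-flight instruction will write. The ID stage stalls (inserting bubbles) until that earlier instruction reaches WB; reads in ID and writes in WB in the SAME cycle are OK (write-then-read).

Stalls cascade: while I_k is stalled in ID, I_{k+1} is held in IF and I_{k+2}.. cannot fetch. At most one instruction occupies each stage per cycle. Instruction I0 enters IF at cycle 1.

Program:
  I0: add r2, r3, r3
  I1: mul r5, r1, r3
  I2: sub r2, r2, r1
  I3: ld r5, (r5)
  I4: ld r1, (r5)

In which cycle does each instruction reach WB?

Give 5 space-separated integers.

I0 add r2 <- r3,r3: IF@1 ID@2 stall=0 (-) EX@3 MEM@4 WB@5
I1 mul r5 <- r1,r3: IF@2 ID@3 stall=0 (-) EX@4 MEM@5 WB@6
I2 sub r2 <- r2,r1: IF@3 ID@4 stall=1 (RAW on I0.r2 (WB@5)) EX@6 MEM@7 WB@8
I3 ld r5 <- r5: IF@4 ID@6 stall=0 (-) EX@7 MEM@8 WB@9
I4 ld r1 <- r5: IF@6 ID@7 stall=2 (RAW on I3.r5 (WB@9)) EX@10 MEM@11 WB@12

Answer: 5 6 8 9 12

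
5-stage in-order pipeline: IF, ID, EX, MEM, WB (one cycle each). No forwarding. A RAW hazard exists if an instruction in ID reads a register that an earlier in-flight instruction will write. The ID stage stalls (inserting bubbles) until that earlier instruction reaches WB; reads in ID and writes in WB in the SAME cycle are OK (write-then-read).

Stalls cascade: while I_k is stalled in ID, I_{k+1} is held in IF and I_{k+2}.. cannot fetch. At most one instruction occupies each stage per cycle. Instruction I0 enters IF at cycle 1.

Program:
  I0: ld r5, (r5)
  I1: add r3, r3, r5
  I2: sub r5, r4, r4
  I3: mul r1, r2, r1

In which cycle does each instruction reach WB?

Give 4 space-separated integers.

I0 ld r5 <- r5: IF@1 ID@2 stall=0 (-) EX@3 MEM@4 WB@5
I1 add r3 <- r3,r5: IF@2 ID@3 stall=2 (RAW on I0.r5 (WB@5)) EX@6 MEM@7 WB@8
I2 sub r5 <- r4,r4: IF@3 ID@6 stall=0 (-) EX@7 MEM@8 WB@9
I3 mul r1 <- r2,r1: IF@6 ID@7 stall=0 (-) EX@8 MEM@9 WB@10

Answer: 5 8 9 10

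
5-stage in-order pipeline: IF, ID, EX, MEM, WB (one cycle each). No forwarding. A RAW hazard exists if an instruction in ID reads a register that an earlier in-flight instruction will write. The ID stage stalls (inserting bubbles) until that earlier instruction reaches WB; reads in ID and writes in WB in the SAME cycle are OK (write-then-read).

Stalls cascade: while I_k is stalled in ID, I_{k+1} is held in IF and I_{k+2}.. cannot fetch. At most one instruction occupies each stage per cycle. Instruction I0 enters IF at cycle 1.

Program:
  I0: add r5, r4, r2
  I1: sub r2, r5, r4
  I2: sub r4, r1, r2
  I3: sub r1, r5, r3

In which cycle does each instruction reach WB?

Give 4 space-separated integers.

I0 add r5 <- r4,r2: IF@1 ID@2 stall=0 (-) EX@3 MEM@4 WB@5
I1 sub r2 <- r5,r4: IF@2 ID@3 stall=2 (RAW on I0.r5 (WB@5)) EX@6 MEM@7 WB@8
I2 sub r4 <- r1,r2: IF@3 ID@6 stall=2 (RAW on I1.r2 (WB@8)) EX@9 MEM@10 WB@11
I3 sub r1 <- r5,r3: IF@6 ID@9 stall=0 (-) EX@10 MEM@11 WB@12

Answer: 5 8 11 12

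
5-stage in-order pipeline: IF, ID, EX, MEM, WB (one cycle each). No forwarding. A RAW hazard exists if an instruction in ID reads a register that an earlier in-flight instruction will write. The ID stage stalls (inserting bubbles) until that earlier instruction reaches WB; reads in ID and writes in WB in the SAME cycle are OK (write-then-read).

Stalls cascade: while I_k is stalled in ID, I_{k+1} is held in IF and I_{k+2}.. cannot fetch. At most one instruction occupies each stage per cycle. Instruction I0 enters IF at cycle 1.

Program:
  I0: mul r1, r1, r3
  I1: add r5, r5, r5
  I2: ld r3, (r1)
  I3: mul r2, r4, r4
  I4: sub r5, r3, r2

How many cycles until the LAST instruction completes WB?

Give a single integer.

Answer: 12

Derivation:
I0 mul r1 <- r1,r3: IF@1 ID@2 stall=0 (-) EX@3 MEM@4 WB@5
I1 add r5 <- r5,r5: IF@2 ID@3 stall=0 (-) EX@4 MEM@5 WB@6
I2 ld r3 <- r1: IF@3 ID@4 stall=1 (RAW on I0.r1 (WB@5)) EX@6 MEM@7 WB@8
I3 mul r2 <- r4,r4: IF@4 ID@6 stall=0 (-) EX@7 MEM@8 WB@9
I4 sub r5 <- r3,r2: IF@6 ID@7 stall=2 (RAW on I3.r2 (WB@9)) EX@10 MEM@11 WB@12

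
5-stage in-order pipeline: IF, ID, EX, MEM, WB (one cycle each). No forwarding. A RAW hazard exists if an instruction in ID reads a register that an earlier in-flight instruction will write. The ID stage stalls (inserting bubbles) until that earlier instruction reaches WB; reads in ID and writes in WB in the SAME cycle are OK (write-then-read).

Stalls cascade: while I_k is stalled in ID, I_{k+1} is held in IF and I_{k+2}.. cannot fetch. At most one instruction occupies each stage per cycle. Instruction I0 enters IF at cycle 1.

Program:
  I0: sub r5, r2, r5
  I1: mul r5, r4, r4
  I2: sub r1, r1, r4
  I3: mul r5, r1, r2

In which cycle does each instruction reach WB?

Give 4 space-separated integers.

I0 sub r5 <- r2,r5: IF@1 ID@2 stall=0 (-) EX@3 MEM@4 WB@5
I1 mul r5 <- r4,r4: IF@2 ID@3 stall=0 (-) EX@4 MEM@5 WB@6
I2 sub r1 <- r1,r4: IF@3 ID@4 stall=0 (-) EX@5 MEM@6 WB@7
I3 mul r5 <- r1,r2: IF@4 ID@5 stall=2 (RAW on I2.r1 (WB@7)) EX@8 MEM@9 WB@10

Answer: 5 6 7 10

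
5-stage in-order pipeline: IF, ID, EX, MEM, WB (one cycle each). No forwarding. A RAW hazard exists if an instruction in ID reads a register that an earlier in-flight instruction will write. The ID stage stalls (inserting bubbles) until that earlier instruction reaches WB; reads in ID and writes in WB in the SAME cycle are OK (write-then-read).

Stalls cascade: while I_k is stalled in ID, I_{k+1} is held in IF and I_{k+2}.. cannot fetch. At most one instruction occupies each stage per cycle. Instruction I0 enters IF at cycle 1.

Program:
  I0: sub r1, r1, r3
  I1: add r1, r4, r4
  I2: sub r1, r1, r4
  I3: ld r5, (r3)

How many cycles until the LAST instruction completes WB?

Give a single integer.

Answer: 10

Derivation:
I0 sub r1 <- r1,r3: IF@1 ID@2 stall=0 (-) EX@3 MEM@4 WB@5
I1 add r1 <- r4,r4: IF@2 ID@3 stall=0 (-) EX@4 MEM@5 WB@6
I2 sub r1 <- r1,r4: IF@3 ID@4 stall=2 (RAW on I1.r1 (WB@6)) EX@7 MEM@8 WB@9
I3 ld r5 <- r3: IF@4 ID@7 stall=0 (-) EX@8 MEM@9 WB@10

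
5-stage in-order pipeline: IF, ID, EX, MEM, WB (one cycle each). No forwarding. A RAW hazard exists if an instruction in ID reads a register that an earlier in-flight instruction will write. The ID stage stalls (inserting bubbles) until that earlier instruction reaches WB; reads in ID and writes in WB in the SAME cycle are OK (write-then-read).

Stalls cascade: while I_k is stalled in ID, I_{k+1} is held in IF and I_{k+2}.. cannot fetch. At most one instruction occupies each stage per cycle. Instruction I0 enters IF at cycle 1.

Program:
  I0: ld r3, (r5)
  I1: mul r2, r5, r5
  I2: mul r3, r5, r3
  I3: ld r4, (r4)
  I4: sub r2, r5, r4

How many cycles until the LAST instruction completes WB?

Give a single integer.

I0 ld r3 <- r5: IF@1 ID@2 stall=0 (-) EX@3 MEM@4 WB@5
I1 mul r2 <- r5,r5: IF@2 ID@3 stall=0 (-) EX@4 MEM@5 WB@6
I2 mul r3 <- r5,r3: IF@3 ID@4 stall=1 (RAW on I0.r3 (WB@5)) EX@6 MEM@7 WB@8
I3 ld r4 <- r4: IF@4 ID@6 stall=0 (-) EX@7 MEM@8 WB@9
I4 sub r2 <- r5,r4: IF@6 ID@7 stall=2 (RAW on I3.r4 (WB@9)) EX@10 MEM@11 WB@12

Answer: 12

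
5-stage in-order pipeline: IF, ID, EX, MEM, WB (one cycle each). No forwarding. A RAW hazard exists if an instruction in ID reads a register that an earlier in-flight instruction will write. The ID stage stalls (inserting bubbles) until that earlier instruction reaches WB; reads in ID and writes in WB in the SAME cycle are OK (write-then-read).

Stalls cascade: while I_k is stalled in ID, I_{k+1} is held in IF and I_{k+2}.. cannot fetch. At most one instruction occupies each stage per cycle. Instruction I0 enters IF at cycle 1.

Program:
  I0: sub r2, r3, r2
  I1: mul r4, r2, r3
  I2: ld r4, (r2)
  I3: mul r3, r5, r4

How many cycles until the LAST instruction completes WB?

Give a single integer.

I0 sub r2 <- r3,r2: IF@1 ID@2 stall=0 (-) EX@3 MEM@4 WB@5
I1 mul r4 <- r2,r3: IF@2 ID@3 stall=2 (RAW on I0.r2 (WB@5)) EX@6 MEM@7 WB@8
I2 ld r4 <- r2: IF@3 ID@6 stall=0 (-) EX@7 MEM@8 WB@9
I3 mul r3 <- r5,r4: IF@6 ID@7 stall=2 (RAW on I2.r4 (WB@9)) EX@10 MEM@11 WB@12

Answer: 12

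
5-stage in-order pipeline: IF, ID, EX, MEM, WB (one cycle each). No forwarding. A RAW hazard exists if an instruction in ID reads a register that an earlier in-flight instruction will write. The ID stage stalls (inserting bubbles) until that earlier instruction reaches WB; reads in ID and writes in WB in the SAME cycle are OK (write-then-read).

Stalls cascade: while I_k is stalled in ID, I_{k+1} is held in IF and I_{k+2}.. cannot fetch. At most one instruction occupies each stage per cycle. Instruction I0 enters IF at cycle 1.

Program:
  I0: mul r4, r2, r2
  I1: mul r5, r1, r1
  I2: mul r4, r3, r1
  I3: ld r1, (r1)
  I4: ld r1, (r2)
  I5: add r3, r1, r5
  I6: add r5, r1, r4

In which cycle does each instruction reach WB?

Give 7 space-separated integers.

I0 mul r4 <- r2,r2: IF@1 ID@2 stall=0 (-) EX@3 MEM@4 WB@5
I1 mul r5 <- r1,r1: IF@2 ID@3 stall=0 (-) EX@4 MEM@5 WB@6
I2 mul r4 <- r3,r1: IF@3 ID@4 stall=0 (-) EX@5 MEM@6 WB@7
I3 ld r1 <- r1: IF@4 ID@5 stall=0 (-) EX@6 MEM@7 WB@8
I4 ld r1 <- r2: IF@5 ID@6 stall=0 (-) EX@7 MEM@8 WB@9
I5 add r3 <- r1,r5: IF@6 ID@7 stall=2 (RAW on I4.r1 (WB@9)) EX@10 MEM@11 WB@12
I6 add r5 <- r1,r4: IF@7 ID@10 stall=0 (-) EX@11 MEM@12 WB@13

Answer: 5 6 7 8 9 12 13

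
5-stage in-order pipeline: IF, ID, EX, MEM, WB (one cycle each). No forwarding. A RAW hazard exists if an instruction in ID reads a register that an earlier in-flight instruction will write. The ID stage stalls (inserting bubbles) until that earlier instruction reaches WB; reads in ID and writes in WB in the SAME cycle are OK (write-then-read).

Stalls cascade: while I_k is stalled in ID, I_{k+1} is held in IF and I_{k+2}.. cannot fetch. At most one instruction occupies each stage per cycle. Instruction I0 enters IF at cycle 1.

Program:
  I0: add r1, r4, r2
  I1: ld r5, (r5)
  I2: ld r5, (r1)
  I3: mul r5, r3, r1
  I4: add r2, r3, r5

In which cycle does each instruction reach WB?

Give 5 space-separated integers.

I0 add r1 <- r4,r2: IF@1 ID@2 stall=0 (-) EX@3 MEM@4 WB@5
I1 ld r5 <- r5: IF@2 ID@3 stall=0 (-) EX@4 MEM@5 WB@6
I2 ld r5 <- r1: IF@3 ID@4 stall=1 (RAW on I0.r1 (WB@5)) EX@6 MEM@7 WB@8
I3 mul r5 <- r3,r1: IF@4 ID@6 stall=0 (-) EX@7 MEM@8 WB@9
I4 add r2 <- r3,r5: IF@6 ID@7 stall=2 (RAW on I3.r5 (WB@9)) EX@10 MEM@11 WB@12

Answer: 5 6 8 9 12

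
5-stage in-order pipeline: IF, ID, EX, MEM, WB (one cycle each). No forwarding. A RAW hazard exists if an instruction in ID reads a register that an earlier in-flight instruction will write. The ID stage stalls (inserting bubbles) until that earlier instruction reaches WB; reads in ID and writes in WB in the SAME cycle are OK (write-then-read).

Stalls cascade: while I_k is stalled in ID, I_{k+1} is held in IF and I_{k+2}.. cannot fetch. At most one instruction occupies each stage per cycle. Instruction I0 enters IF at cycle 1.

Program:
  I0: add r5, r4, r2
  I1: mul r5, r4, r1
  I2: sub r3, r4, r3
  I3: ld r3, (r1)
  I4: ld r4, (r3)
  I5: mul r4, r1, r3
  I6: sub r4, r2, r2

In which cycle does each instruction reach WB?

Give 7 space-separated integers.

I0 add r5 <- r4,r2: IF@1 ID@2 stall=0 (-) EX@3 MEM@4 WB@5
I1 mul r5 <- r4,r1: IF@2 ID@3 stall=0 (-) EX@4 MEM@5 WB@6
I2 sub r3 <- r4,r3: IF@3 ID@4 stall=0 (-) EX@5 MEM@6 WB@7
I3 ld r3 <- r1: IF@4 ID@5 stall=0 (-) EX@6 MEM@7 WB@8
I4 ld r4 <- r3: IF@5 ID@6 stall=2 (RAW on I3.r3 (WB@8)) EX@9 MEM@10 WB@11
I5 mul r4 <- r1,r3: IF@6 ID@9 stall=0 (-) EX@10 MEM@11 WB@12
I6 sub r4 <- r2,r2: IF@9 ID@10 stall=0 (-) EX@11 MEM@12 WB@13

Answer: 5 6 7 8 11 12 13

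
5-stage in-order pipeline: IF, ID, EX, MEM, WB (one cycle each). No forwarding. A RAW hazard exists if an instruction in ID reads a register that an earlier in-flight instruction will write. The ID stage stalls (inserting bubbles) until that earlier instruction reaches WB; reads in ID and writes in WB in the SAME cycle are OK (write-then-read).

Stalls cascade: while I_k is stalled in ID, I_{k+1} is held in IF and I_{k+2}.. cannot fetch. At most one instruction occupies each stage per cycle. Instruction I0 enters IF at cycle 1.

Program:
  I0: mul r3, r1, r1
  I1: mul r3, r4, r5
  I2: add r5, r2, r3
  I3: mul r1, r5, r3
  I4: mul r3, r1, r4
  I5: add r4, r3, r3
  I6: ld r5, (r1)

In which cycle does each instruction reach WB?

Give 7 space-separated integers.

I0 mul r3 <- r1,r1: IF@1 ID@2 stall=0 (-) EX@3 MEM@4 WB@5
I1 mul r3 <- r4,r5: IF@2 ID@3 stall=0 (-) EX@4 MEM@5 WB@6
I2 add r5 <- r2,r3: IF@3 ID@4 stall=2 (RAW on I1.r3 (WB@6)) EX@7 MEM@8 WB@9
I3 mul r1 <- r5,r3: IF@4 ID@7 stall=2 (RAW on I2.r5 (WB@9)) EX@10 MEM@11 WB@12
I4 mul r3 <- r1,r4: IF@7 ID@10 stall=2 (RAW on I3.r1 (WB@12)) EX@13 MEM@14 WB@15
I5 add r4 <- r3,r3: IF@10 ID@13 stall=2 (RAW on I4.r3 (WB@15)) EX@16 MEM@17 WB@18
I6 ld r5 <- r1: IF@13 ID@16 stall=0 (-) EX@17 MEM@18 WB@19

Answer: 5 6 9 12 15 18 19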